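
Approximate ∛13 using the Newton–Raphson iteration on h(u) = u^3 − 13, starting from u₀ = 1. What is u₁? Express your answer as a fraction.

h'(u) = 3u^2.
h(1) = −12, h'(1) = 3, so u₁ = 1 − (−12)/3 = 5.

5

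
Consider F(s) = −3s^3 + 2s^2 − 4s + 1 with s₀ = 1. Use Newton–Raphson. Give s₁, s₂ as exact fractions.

F'(s) = −9s^2 + 4s − 4.
F(1) = −4, F'(1) = −9, so s₁ = 1 − (−4)/(−9) = 5/9.
F(5/9) = −272/243, F'(5/9) = −41/9, so s₂ = (5/9) − (−272/243)/(−41/9) = 343/1107.

s₁ = 5/9, s₂ = 343/1107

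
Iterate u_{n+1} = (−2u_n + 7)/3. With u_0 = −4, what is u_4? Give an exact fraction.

1/3

u_1 = (−2·(−4) + 7)/3 = 5.
u_2 = (−2·5 + 7)/3 = −1.
u_3 = (−2·(−1) + 7)/3 = 3.
u_4 = (−2·3 + 7)/3 = 1/3.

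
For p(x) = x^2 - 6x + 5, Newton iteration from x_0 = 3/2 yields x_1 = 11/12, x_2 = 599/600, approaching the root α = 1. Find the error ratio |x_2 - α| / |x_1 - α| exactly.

1/50

x_1 - α = 11/12 - 1 = -1/12, so |x_1 - α| = 1/12.
x_2 - α = 599/600 - 1 = -1/600, so |x_2 - α| = 1/600.
Ratio = (1/600) / (1/12) = 1/50.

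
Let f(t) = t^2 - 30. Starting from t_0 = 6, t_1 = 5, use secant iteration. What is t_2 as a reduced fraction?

f(6) = 6, f(5) = -5. t_2 = 5 - (-5)·(5 - 6)/((-5) - 6) = 60/11.

60/11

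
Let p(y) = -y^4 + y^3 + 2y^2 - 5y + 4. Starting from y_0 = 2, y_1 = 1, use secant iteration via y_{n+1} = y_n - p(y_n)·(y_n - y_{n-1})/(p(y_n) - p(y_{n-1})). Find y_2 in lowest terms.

8/7

p(2) = -6, p(1) = 1. y_2 = 1 - 1·(1 - 2)/(1 - (-6)) = 8/7.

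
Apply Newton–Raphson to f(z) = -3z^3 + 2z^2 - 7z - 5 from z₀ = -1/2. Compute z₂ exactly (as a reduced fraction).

-1615/2916

f'(z) = -9z^2 + 4z - 7.
f(-1/2) = -5/8, f'(-1/2) = -45/4, so z₁ = (-1/2) - (-5/8)/(-45/4) = -5/9.
f(-5/9) = 5/243, f'(-5/9) = -12, so z₂ = (-5/9) - (5/243)/(-12) = -1615/2916.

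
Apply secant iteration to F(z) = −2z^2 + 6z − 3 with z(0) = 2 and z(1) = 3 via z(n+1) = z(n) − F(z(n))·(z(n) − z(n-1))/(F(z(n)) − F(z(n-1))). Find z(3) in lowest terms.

7/3

F(2) = 1, F(3) = −3. z(2) = 3 − (−3)·(3 − 2)/((−3) − 1) = 9/4.
F(3) = −3, F(9/4) = 3/8. z(3) = (9/4) − (3/8)·((9/4) − 3)/((3/8) − (−3)) = 7/3.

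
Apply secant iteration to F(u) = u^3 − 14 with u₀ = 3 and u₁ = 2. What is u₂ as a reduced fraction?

F(3) = 13, F(2) = −6. u₂ = 2 − (−6)·(2 − 3)/((−6) − 13) = 44/19.

44/19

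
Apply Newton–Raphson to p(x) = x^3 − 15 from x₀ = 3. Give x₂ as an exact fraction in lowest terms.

p'(x) = 3x^2.
p(3) = 12, p'(3) = 27, so x₁ = 3 − 12/27 = 23/9.
p(23/9) = 1232/729, p'(23/9) = 529/27, so x₂ = (23/9) − (1232/729)/(529/27) = 35269/14283.

35269/14283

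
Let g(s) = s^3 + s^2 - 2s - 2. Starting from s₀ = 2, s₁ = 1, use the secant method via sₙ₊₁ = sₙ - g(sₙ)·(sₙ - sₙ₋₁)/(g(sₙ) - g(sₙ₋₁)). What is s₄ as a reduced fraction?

607105/432449

g(2) = 6, g(1) = -2. s₂ = 1 - (-2)·(1 - 2)/((-2) - 6) = 5/4.
g(1) = -2, g(5/4) = -63/64. s₃ = (5/4) - (-63/64)·((5/4) - 1)/((-63/64) - (-2)) = 97/65.
g(5/4) = -63/64, g(97/65) = 155358/274625. s₄ = (97/65) - (155358/274625)·((97/65) - (5/4))/((155358/274625) - (-63/64)) = 607105/432449.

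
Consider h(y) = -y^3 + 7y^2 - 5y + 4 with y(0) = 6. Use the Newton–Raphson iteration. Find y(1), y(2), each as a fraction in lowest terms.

h'(y) = -3y^2 + 14y - 5.
h(6) = 10, h'(6) = -29, so y(1) = 6 - 10/(-29) = 184/29.
h(184/29) = -32900/24389, h'(184/29) = -31069/841, so y(2) = (184/29) - (-32900/24389)/(-31069/841) = 5683796/901001.

y(1) = 184/29, y(2) = 5683796/901001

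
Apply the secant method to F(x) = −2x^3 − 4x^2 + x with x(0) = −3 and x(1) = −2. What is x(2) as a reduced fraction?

−36/17

F(−3) = 15, F(−2) = −2. x(2) = (−2) − (−2)·((−2) − (−3))/((−2) − 15) = −36/17.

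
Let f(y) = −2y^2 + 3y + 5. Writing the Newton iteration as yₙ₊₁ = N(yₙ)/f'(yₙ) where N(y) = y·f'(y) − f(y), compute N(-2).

−13

f'(y) = −4y + 3.
N(y) = y·f'(y) − f(y) = y·(−4y + 3) − (−2y^2 + 3y + 5) = −2y^2 − 5.
N(-2) = −13.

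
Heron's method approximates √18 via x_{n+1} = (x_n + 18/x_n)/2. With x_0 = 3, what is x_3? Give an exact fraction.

x_1 = (3 + 18/3)/2 = 9/2.
x_2 = (9/2 + 18/(9/2))/2 = 17/4.
x_3 = (17/4 + 18/(17/4))/2 = 577/136.

577/136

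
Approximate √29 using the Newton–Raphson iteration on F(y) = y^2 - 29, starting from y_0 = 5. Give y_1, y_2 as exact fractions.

F'(y) = 2y.
F(5) = -4, F'(5) = 10, so y_1 = 5 - (-4)/10 = 27/5.
F(27/5) = 4/25, F'(27/5) = 54/5, so y_2 = (27/5) - (4/25)/(54/5) = 727/135.

y_1 = 27/5, y_2 = 727/135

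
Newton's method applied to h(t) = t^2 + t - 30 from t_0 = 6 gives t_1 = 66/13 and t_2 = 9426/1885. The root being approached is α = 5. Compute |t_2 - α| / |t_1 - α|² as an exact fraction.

t_1 - α = 66/13 - 5 = 1/13, so |t_1 - α| = 1/13.
t_2 - α = 9426/1885 - 5 = 1/1885, so |t_2 - α| = 1/1885.
|t_1 - α|² = 1/169.
Ratio = (1/1885) / (1/169) = 13/145.

13/145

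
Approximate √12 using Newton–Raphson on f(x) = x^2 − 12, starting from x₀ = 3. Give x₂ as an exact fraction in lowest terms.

f'(x) = 2x.
f(3) = −3, f'(3) = 6, so x₁ = 3 − (−3)/6 = 7/2.
f(7/2) = 1/4, f'(7/2) = 7, so x₂ = (7/2) − (1/4)/7 = 97/28.

97/28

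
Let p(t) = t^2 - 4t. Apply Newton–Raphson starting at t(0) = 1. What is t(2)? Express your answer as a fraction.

-1/20

p'(t) = 2t - 4.
p(1) = -3, p'(1) = -2, so t(1) = 1 - (-3)/(-2) = -1/2.
p(-1/2) = 9/4, p'(-1/2) = -5, so t(2) = (-1/2) - (9/4)/(-5) = -1/20.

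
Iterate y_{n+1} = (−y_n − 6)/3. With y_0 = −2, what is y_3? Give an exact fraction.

−40/27

y_1 = (−(−2) − 6)/3 = −4/3.
y_2 = (−(−4/3) − 6)/3 = −14/9.
y_3 = (−(−14/9) − 6)/3 = −40/27.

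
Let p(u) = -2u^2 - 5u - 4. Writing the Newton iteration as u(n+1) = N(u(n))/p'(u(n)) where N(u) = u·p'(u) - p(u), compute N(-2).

p'(u) = -4u - 5.
N(u) = u·p'(u) - p(u) = u·(-4u - 5) - (-2u^2 - 5u - 4) = -2u^2 + 4.
N(-2) = -4.

-4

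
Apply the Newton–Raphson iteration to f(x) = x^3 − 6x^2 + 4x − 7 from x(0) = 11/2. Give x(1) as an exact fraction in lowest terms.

f'(x) = 3x^2 − 12x + 4.
f(11/2) = −1/8, f'(11/2) = 115/4, so x(1) = (11/2) − (−1/8)/(115/4) = 633/115.

633/115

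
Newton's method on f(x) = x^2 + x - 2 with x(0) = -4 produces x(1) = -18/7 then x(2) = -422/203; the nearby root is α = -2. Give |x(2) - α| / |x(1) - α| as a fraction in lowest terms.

x(1) - α = -18/7 - (-2) = -18/7 + 2 = -4/7, so |x(1) - α| = 4/7.
x(2) - α = -422/203 - (-2) = -422/203 + 2 = -16/203, so |x(2) - α| = 16/203.
Ratio = (16/203) / (4/7) = 4/29.

4/29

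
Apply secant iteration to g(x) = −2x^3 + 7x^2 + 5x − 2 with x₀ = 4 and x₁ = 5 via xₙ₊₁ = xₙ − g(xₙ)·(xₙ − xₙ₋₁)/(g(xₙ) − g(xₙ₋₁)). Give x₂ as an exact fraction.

g(4) = 2, g(5) = −52. x₂ = 5 − (−52)·(5 − 4)/((−52) − 2) = 109/27.

109/27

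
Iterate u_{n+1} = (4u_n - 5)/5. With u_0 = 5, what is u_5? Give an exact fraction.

-1077/625

u_1 = (4·5 - 5)/5 = 3.
u_2 = (4·3 - 5)/5 = 7/5.
u_3 = (4·(7/5) - 5)/5 = 3/25.
u_4 = (4·(3/25) - 5)/5 = -113/125.
u_5 = (4·(-113/125) - 5)/5 = -1077/625.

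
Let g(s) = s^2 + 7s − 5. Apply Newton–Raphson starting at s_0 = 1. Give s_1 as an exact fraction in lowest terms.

2/3

g'(s) = 2s + 7.
g(1) = 3, g'(1) = 9, so s_1 = 1 − 3/9 = 2/3.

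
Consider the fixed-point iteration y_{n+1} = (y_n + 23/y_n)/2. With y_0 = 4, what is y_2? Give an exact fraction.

2993/624

y_1 = (4 + 23/4)/2 = 39/8.
y_2 = (39/8 + 23/(39/8))/2 = 2993/624.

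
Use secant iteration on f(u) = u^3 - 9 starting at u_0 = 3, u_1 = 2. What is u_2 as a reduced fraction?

f(3) = 18, f(2) = -1. u_2 = 2 - (-1)·(2 - 3)/((-1) - 18) = 39/19.

39/19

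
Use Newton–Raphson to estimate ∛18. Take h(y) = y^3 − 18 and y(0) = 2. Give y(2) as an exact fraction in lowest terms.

h'(y) = 3y^2.
h(2) = −10, h'(2) = 12, so y(1) = 2 − (−10)/12 = 17/6.
h(17/6) = 1025/216, h'(17/6) = 289/12, so y(2) = (17/6) − (1025/216)/(289/12) = 6857/2601.

6857/2601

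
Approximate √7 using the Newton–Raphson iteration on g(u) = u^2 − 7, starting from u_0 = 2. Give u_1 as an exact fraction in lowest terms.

g'(u) = 2u.
g(2) = −3, g'(2) = 4, so u_1 = 2 − (−3)/4 = 11/4.

11/4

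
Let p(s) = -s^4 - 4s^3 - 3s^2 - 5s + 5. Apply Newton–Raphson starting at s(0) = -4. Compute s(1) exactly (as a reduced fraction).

p'(s) = -4s^3 - 12s^2 - 6s - 5.
p(-4) = -23, p'(-4) = 83, so s(1) = (-4) - (-23)/83 = -309/83.

-309/83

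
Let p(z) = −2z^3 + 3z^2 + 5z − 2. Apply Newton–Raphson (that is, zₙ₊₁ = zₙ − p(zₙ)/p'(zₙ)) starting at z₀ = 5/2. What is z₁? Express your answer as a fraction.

167/70

p'(z) = −6z^2 + 6z + 5.
p(5/2) = −2, p'(5/2) = −35/2, so z₁ = (5/2) − (−2)/(−35/2) = 167/70.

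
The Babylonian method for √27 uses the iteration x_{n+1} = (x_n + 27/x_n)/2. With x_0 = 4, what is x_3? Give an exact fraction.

25575217/4921952

x_1 = (4 + 27/4)/2 = 43/8.
x_2 = (43/8 + 27/(43/8))/2 = 3577/688.
x_3 = (3577/688 + 27/(3577/688))/2 = 25575217/4921952.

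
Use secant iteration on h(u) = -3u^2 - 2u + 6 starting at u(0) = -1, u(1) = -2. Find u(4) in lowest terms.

h(-1) = 5, h(-2) = -2. u(2) = (-2) - (-2)·((-2) - (-1))/((-2) - 5) = -12/7.
h(-2) = -2, h(-12/7) = 30/49. u(3) = (-12/7) - (30/49)·((-12/7) - (-2))/((30/49) - (-2)) = -57/32.
h(-12/7) = 30/49, h(-57/32) = 45/1024. u(4) = (-57/32) - (45/1024)·((-57/32) - (-12/7))/((45/1024) - (30/49)) = -3396/1901.

-3396/1901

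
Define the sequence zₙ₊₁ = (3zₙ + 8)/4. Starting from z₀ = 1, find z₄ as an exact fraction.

1481/256

z₁ = (3·1 + 8)/4 = 11/4.
z₂ = (3·(11/4) + 8)/4 = 65/16.
z₃ = (3·(65/16) + 8)/4 = 323/64.
z₄ = (3·(323/64) + 8)/4 = 1481/256.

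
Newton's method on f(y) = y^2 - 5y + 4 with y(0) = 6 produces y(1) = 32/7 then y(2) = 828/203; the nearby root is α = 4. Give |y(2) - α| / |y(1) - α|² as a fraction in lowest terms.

7/29

y(1) - α = 32/7 - 4 = 4/7, so |y(1) - α| = 4/7.
y(2) - α = 828/203 - 4 = 16/203, so |y(2) - α| = 16/203.
|y(1) - α|² = 16/49.
Ratio = (16/203) / (16/49) = 7/29.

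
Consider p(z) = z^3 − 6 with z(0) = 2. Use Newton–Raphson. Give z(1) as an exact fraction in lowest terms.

11/6

p'(z) = 3z^2.
p(2) = 2, p'(2) = 12, so z(1) = 2 − 2/12 = 11/6.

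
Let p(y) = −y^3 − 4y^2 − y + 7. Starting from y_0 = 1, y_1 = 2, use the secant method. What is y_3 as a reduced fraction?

p(1) = 1, p(2) = −19. y_2 = 2 − (−19)·(2 − 1)/((−19) − 1) = 21/20.
p(2) = −19, p(21/20) = 3059/8000. y_3 = (21/20) − (3059/8000)·((21/20) − 2)/((3059/8000) − (−19)) = 8722/8161.

8722/8161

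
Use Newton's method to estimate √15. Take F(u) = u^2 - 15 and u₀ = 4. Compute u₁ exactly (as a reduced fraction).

F'(u) = 2u.
F(4) = 1, F'(4) = 8, so u₁ = 4 - 1/8 = 31/8.

31/8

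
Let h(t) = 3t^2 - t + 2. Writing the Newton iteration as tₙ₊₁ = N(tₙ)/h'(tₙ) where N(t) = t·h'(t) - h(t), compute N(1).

1

h'(t) = 6t - 1.
N(t) = t·h'(t) - h(t) = t·(6t - 1) - (3t^2 - t + 2) = 3t^2 - 2.
N(1) = 1.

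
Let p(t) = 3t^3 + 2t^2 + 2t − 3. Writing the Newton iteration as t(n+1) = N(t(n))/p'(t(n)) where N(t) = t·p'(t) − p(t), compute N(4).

419

p'(t) = 9t^2 + 4t + 2.
N(t) = t·p'(t) − p(t) = t·(9t^2 + 4t + 2) − (3t^3 + 2t^2 + 2t − 3) = 6t^3 + 2t^2 + 3.
N(4) = 419.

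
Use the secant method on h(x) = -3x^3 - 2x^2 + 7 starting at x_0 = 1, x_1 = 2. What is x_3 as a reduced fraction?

7559/6817

h(1) = 2, h(2) = -25. x_2 = 2 - (-25)·(2 - 1)/((-25) - 2) = 29/27.
h(2) = -25, h(29/27) = 6400/6561. x_3 = (29/27) - (6400/6561)·((29/27) - 2)/((6400/6561) - (-25)) = 7559/6817.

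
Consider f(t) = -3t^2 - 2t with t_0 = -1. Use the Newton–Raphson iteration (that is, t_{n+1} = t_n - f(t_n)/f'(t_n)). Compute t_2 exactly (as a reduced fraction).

-27/40

f'(t) = -6t - 2.
f(-1) = -1, f'(-1) = 4, so t_1 = (-1) - (-1)/4 = -3/4.
f(-3/4) = -3/16, f'(-3/4) = 5/2, so t_2 = (-3/4) - (-3/16)/(5/2) = -27/40.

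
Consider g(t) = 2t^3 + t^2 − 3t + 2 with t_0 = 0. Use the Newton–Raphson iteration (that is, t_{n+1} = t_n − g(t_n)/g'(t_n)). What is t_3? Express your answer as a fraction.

40666/57429

g'(t) = 6t^2 + 2t − 3.
g(0) = 2, g'(0) = −3, so t_1 = 0 − 2/(−3) = 2/3.
g(2/3) = 28/27, g'(2/3) = 1, so t_2 = (2/3) − (28/27)/1 = −10/27.
g(−10/27) = 61936/19683, g'(−10/27) = −709/243, so t_3 = (−10/27) − (61936/19683)/(−709/243) = 40666/57429.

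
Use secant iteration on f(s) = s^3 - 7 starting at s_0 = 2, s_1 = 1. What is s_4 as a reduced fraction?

10814185/5656543

f(2) = 1, f(1) = -6. s_2 = 1 - (-6)·(1 - 2)/((-6) - 1) = 13/7.
f(1) = -6, f(13/7) = -204/343. s_3 = (13/7) - (-204/343)·((13/7) - 1)/((-204/343) - (-6)) = 201/103.
f(13/7) = -204/343, f(201/103) = 471512/1092727. s_4 = (201/103) - (471512/1092727)·((201/103) - (13/7))/((471512/1092727) - (-204/343)) = 10814185/5656543.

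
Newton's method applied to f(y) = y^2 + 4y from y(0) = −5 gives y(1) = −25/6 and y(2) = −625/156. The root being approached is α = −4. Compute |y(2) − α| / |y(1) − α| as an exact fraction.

1/26

y(1) − α = −25/6 − (−4) = −25/6 + 4 = −1/6, so |y(1) − α| = 1/6.
y(2) − α = −625/156 − (−4) = −625/156 + 4 = −1/156, so |y(2) − α| = 1/156.
Ratio = (1/156) / (1/6) = 1/26.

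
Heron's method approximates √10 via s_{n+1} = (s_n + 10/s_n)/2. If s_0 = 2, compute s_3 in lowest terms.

15761/4984

s_1 = (2 + 10/2)/2 = 7/2.
s_2 = (7/2 + 10/(7/2))/2 = 89/28.
s_3 = (89/28 + 10/(89/28))/2 = 15761/4984.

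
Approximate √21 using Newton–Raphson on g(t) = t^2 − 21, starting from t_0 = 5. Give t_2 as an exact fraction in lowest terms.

g'(t) = 2t.
g(5) = 4, g'(5) = 10, so t_1 = 5 − 4/10 = 23/5.
g(23/5) = 4/25, g'(23/5) = 46/5, so t_2 = (23/5) − (4/25)/(46/5) = 527/115.

527/115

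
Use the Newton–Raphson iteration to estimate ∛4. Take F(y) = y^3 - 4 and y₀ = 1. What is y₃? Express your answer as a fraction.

358/225

F'(y) = 3y^2.
F(1) = -3, F'(1) = 3, so y₁ = 1 - (-3)/3 = 2.
F(2) = 4, F'(2) = 12, so y₂ = 2 - 4/12 = 5/3.
F(5/3) = 17/27, F'(5/3) = 25/3, so y₃ = (5/3) - (17/27)/(25/3) = 358/225.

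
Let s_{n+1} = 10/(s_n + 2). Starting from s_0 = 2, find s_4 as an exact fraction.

s_1 = 10/(2 + 2) = 5/2.
s_2 = 10/(5/2 + 2) = 20/9.
s_3 = 10/(20/9 + 2) = 45/19.
s_4 = 10/(45/19 + 2) = 190/83.

190/83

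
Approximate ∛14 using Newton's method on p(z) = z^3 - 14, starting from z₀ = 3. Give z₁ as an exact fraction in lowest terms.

p'(z) = 3z^2.
p(3) = 13, p'(3) = 27, so z₁ = 3 - 13/27 = 68/27.

68/27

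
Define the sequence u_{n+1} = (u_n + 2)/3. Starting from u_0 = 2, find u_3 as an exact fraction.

28/27

u_1 = (2 + 2)/3 = 4/3.
u_2 = ((4/3) + 2)/3 = 10/9.
u_3 = ((10/9) + 2)/3 = 28/27.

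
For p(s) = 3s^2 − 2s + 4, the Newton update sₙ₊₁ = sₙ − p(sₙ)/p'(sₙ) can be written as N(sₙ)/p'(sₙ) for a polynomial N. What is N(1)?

p'(s) = 6s − 2.
N(s) = s·p'(s) − p(s) = s·(6s − 2) − (3s^2 − 2s + 4) = 3s^2 − 4.
N(1) = −1.

−1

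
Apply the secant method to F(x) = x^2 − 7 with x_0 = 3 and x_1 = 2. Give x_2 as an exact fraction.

F(3) = 2, F(2) = −3. x_2 = 2 − (−3)·(2 − 3)/((−3) − 2) = 13/5.

13/5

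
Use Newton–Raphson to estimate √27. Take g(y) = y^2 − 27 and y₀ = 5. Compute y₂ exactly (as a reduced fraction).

g'(y) = 2y.
g(5) = −2, g'(5) = 10, so y₁ = 5 − (−2)/10 = 26/5.
g(26/5) = 1/25, g'(26/5) = 52/5, so y₂ = (26/5) − (1/25)/(52/5) = 1351/260.

1351/260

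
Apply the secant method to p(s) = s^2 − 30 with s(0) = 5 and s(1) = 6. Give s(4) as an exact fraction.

2766/505

p(5) = −5, p(6) = 6. s(2) = 6 − 6·(6 − 5)/(6 − (−5)) = 60/11.
p(6) = 6, p(60/11) = −30/121. s(3) = (60/11) − (−30/121)·((60/11) − 6)/((−30/121) − 6) = 115/21.
p(60/11) = −30/121, p(115/21) = −5/441. s(4) = (115/21) − (−5/441)·((115/21) − (60/11))/((−5/441) − (−30/121)) = 2766/505.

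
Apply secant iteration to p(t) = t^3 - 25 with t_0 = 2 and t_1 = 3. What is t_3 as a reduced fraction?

p(2) = -17, p(3) = 2. t_2 = 3 - 2·(3 - 2)/(2 - (-17)) = 55/19.
p(3) = 2, p(55/19) = -5100/6859. t_3 = (55/19) - (-5100/6859)·((55/19) - 3)/((-5100/6859) - 2) = 27505/9409.

27505/9409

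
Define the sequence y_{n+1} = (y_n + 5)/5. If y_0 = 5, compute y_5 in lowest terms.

782/625

y_1 = (5 + 5)/5 = 2.
y_2 = (2 + 5)/5 = 7/5.
y_3 = ((7/5) + 5)/5 = 32/25.
y_4 = ((32/25) + 5)/5 = 157/125.
y_5 = ((157/125) + 5)/5 = 782/625.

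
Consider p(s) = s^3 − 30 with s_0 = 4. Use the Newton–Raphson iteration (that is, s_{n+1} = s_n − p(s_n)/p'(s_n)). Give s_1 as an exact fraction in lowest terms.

79/24

p'(s) = 3s^2.
p(4) = 34, p'(4) = 48, so s_1 = 4 − 34/48 = 79/24.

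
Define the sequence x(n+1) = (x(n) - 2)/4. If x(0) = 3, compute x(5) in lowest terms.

-679/1024

x(1) = (3 - 2)/4 = 1/4.
x(2) = ((1/4) - 2)/4 = -7/16.
x(3) = ((-7/16) - 2)/4 = -39/64.
x(4) = ((-39/64) - 2)/4 = -167/256.
x(5) = ((-167/256) - 2)/4 = -679/1024.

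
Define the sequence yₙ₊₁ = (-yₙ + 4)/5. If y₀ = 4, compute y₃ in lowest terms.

16/25

y₁ = (-4 + 4)/5 = 0.
y₂ = (-0 + 4)/5 = 4/5.
y₃ = (-(4/5) + 4)/5 = 16/25.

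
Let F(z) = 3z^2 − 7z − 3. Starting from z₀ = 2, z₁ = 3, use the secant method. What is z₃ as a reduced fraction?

213/79

F(2) = −5, F(3) = 3. z₂ = 3 − 3·(3 − 2)/(3 − (−5)) = 21/8.
F(3) = 3, F(21/8) = −45/64. z₃ = (21/8) − (−45/64)·((21/8) − 3)/((−45/64) − 3) = 213/79.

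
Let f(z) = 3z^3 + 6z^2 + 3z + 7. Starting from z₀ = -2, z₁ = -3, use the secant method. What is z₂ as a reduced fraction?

f(-2) = 1, f(-3) = -29. z₂ = (-3) - (-29)·((-3) - (-2))/((-29) - 1) = -61/30.

-61/30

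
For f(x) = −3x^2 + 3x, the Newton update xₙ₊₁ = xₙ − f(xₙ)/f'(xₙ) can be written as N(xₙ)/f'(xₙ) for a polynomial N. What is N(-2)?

−12

f'(x) = −6x + 3.
N(x) = x·f'(x) − f(x) = x·(−6x + 3) − (−3x^2 + 3x) = −3x^2.
N(-2) = −12.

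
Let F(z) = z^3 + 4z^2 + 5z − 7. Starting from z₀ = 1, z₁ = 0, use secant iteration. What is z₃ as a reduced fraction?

F(1) = 3, F(0) = −7. z₂ = 0 − (−7)·(0 − 1)/((−7) − 3) = 7/10.
F(0) = −7, F(7/10) = −1197/1000. z₃ = (7/10) − (−1197/1000)·((7/10) − 0)/((−1197/1000) − (−7)) = 700/829.

700/829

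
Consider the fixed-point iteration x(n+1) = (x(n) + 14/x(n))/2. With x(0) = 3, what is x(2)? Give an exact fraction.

1033/276

x(1) = (3 + 14/3)/2 = 23/6.
x(2) = (23/6 + 14/(23/6))/2 = 1033/276.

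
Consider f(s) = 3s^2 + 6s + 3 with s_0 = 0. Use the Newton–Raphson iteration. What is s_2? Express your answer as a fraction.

−3/4

f'(s) = 6s + 6.
f(0) = 3, f'(0) = 6, so s_1 = 0 − 3/6 = −1/2.
f(−1/2) = 3/4, f'(−1/2) = 3, so s_2 = (−1/2) − (3/4)/3 = −3/4.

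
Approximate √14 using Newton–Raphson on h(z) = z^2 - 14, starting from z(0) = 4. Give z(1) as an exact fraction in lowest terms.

h'(z) = 2z.
h(4) = 2, h'(4) = 8, so z(1) = 4 - 2/8 = 15/4.

15/4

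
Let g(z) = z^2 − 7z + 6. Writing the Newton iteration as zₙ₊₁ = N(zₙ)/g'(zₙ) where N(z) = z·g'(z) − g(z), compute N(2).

g'(z) = 2z − 7.
N(z) = z·g'(z) − g(z) = z·(2z − 7) − (z^2 − 7z + 6) = z^2 − 6.
N(2) = −2.

−2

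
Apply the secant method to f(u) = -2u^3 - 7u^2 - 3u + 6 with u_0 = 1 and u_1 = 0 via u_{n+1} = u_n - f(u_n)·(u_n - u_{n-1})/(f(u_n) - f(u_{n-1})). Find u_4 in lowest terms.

f(1) = -6, f(0) = 6. u_2 = 0 - 6·(0 - 1)/(6 - (-6)) = 1/2.
f(0) = 6, f(1/2) = 5/2. u_3 = (1/2) - (5/2)·((1/2) - 0)/((5/2) - 6) = 6/7.
f(1/2) = 5/2, f(6/7) = -1020/343. u_4 = (6/7) - (-1020/343)·((6/7) - (1/2))/((-1020/343) - (5/2)) = 498/751.

498/751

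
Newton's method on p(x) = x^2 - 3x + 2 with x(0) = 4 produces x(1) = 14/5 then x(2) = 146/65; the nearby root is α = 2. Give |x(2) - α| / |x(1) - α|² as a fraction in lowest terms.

5/13

x(1) - α = 14/5 - 2 = 4/5, so |x(1) - α| = 4/5.
x(2) - α = 146/65 - 2 = 16/65, so |x(2) - α| = 16/65.
|x(1) - α|² = 16/25.
Ratio = (16/65) / (16/25) = 5/13.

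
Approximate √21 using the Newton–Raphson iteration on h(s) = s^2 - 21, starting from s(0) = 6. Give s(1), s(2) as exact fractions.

s(1) = 19/4, s(2) = 697/152

h'(s) = 2s.
h(6) = 15, h'(6) = 12, so s(1) = 6 - 15/12 = 19/4.
h(19/4) = 25/16, h'(19/4) = 19/2, so s(2) = (19/4) - (25/16)/(19/2) = 697/152.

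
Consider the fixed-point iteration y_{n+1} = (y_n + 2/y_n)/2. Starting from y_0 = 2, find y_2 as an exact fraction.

y_1 = (2 + 2/2)/2 = 3/2.
y_2 = (3/2 + 2/(3/2))/2 = 17/12.

17/12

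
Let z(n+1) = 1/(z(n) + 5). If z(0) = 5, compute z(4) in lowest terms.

265/1376

z(1) = 1/(5 + 5) = 1/10.
z(2) = 1/(1/10 + 5) = 10/51.
z(3) = 1/(10/51 + 5) = 51/265.
z(4) = 1/(51/265 + 5) = 265/1376.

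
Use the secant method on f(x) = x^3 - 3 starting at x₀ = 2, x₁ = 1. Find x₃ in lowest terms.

f(2) = 5, f(1) = -2. x₂ = 1 - (-2)·(1 - 2)/((-2) - 5) = 9/7.
f(1) = -2, f(9/7) = -300/343. x₃ = (9/7) - (-300/343)·((9/7) - 1)/((-300/343) - (-2)) = 291/193.

291/193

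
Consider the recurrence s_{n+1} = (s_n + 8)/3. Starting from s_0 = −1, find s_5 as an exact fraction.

s_1 = ((−1) + 8)/3 = 7/3.
s_2 = ((7/3) + 8)/3 = 31/9.
s_3 = ((31/9) + 8)/3 = 103/27.
s_4 = ((103/27) + 8)/3 = 319/81.
s_5 = ((319/81) + 8)/3 = 967/243.

967/243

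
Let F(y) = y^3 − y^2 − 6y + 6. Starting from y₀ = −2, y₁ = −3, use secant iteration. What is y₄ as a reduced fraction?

−2425497/989543

F(−2) = 6, F(−3) = −12. y₂ = (−3) − (−12)·((−3) − (−2))/((−12) − 6) = −7/3.
F(−3) = −12, F(−7/3) = 50/27. y₃ = (−7/3) − (50/27)·((−7/3) − (−3))/((50/27) − (−12)) = −453/187.
F(−7/3) = 50/27, F(−453/187) = 2947200/6539203. y₄ = (−453/187) − (2947200/6539203)·((−453/187) − (−7/3))/((2947200/6539203) − (50/27)) = −2425497/989543.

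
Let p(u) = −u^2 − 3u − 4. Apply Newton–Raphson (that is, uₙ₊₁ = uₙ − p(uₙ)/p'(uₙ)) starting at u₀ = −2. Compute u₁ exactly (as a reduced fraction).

0

p'(u) = −2u − 3.
p(−2) = −2, p'(−2) = 1, so u₁ = (−2) − (−2)/1 = 0.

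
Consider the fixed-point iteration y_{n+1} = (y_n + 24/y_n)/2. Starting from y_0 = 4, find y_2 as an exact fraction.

y_1 = (4 + 24/4)/2 = 5.
y_2 = (5 + 24/5)/2 = 49/10.

49/10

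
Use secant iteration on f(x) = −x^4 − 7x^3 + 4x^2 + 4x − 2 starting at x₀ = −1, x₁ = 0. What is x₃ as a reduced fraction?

27/26

f(−1) = 4, f(0) = −2. x₂ = 0 − (−2)·(0 − (−1))/((−2) − 4) = −1/3.
f(0) = −2, f(−1/3) = −214/81. x₃ = (−1/3) − (−214/81)·((−1/3) − 0)/((−214/81) − (−2)) = 27/26.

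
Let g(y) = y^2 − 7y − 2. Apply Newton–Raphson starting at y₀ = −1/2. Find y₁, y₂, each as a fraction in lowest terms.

g'(y) = 2y − 7.
g(−1/2) = 7/4, g'(−1/2) = −8, so y₁ = (−1/2) − (7/4)/(−8) = −9/32.
g(−9/32) = 49/1024, g'(−9/32) = −121/16, so y₂ = (−9/32) − (49/1024)/(−121/16) = −2129/7744.

y₁ = −9/32, y₂ = −2129/7744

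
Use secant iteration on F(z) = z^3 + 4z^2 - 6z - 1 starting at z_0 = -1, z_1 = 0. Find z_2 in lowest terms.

-1/9

F(-1) = 8, F(0) = -1. z_2 = 0 - (-1)·(0 - (-1))/((-1) - 8) = -1/9.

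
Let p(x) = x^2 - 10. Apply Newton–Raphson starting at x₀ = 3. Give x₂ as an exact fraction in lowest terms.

721/228

p'(x) = 2x.
p(3) = -1, p'(3) = 6, so x₁ = 3 - (-1)/6 = 19/6.
p(19/6) = 1/36, p'(19/6) = 19/3, so x₂ = (19/6) - (1/36)/(19/3) = 721/228.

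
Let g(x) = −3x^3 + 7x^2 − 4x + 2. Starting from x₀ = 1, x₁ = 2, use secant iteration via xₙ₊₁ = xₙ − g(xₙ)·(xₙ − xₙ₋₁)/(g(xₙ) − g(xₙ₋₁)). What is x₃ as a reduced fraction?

50/29

g(1) = 2, g(2) = −2. x₂ = 2 − (−2)·(2 − 1)/((−2) − 2) = 3/2.
g(2) = −2, g(3/2) = 13/8. x₃ = (3/2) − (13/8)·((3/2) − 2)/((13/8) − (−2)) = 50/29.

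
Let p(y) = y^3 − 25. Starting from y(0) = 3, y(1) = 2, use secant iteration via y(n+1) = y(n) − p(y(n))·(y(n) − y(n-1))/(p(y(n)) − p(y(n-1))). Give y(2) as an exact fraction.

55/19

p(3) = 2, p(2) = −17. y(2) = 2 − (−17)·(2 − 3)/((−17) − 2) = 55/19.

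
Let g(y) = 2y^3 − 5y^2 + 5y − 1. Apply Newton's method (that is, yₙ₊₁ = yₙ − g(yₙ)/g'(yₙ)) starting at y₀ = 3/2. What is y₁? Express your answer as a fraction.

13/14

g'(y) = 6y^2 − 10y + 5.
g(3/2) = 2, g'(3/2) = 7/2, so y₁ = (3/2) − 2/(7/2) = 13/14.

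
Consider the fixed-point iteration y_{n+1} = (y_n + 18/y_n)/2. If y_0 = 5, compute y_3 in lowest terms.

y_1 = (5 + 18/5)/2 = 43/10.
y_2 = (43/10 + 18/(43/10))/2 = 3649/860.
y_3 = (3649/860 + 18/(3649/860))/2 = 26628001/6276280.

26628001/6276280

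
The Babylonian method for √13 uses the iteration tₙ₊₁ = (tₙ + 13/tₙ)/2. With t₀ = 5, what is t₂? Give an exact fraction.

t₁ = (5 + 13/5)/2 = 19/5.
t₂ = (19/5 + 13/(19/5))/2 = 343/95.

343/95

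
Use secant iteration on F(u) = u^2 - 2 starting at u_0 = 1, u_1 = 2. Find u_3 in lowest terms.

F(1) = -1, F(2) = 2. u_2 = 2 - 2·(2 - 1)/(2 - (-1)) = 4/3.
F(2) = 2, F(4/3) = -2/9. u_3 = (4/3) - (-2/9)·((4/3) - 2)/((-2/9) - 2) = 7/5.

7/5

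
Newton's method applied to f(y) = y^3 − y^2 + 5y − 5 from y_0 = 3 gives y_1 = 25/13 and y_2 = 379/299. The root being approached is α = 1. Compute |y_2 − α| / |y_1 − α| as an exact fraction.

20/69

y_1 − α = 25/13 − 1 = 12/13, so |y_1 − α| = 12/13.
y_2 − α = 379/299 − 1 = 80/299, so |y_2 − α| = 80/299.
Ratio = (80/299) / (12/13) = 20/69.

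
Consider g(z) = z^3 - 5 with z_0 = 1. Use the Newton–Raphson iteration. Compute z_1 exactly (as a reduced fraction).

7/3

g'(z) = 3z^2.
g(1) = -4, g'(1) = 3, so z_1 = 1 - (-4)/3 = 7/3.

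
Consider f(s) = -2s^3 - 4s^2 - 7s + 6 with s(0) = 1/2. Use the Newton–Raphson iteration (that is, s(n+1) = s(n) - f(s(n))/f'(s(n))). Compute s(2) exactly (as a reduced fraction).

1038/1745

f'(s) = -6s^2 - 8s - 7.
f(1/2) = 5/4, f'(1/2) = -25/2, so s(1) = (1/2) - (5/4)/(-25/2) = 3/5.
f(3/5) = -9/125, f'(3/5) = -349/25, so s(2) = (3/5) - (-9/125)/(-349/25) = 1038/1745.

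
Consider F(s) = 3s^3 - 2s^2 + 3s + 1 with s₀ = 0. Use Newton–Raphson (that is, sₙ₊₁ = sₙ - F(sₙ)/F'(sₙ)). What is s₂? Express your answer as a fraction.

F'(s) = 9s^2 - 4s + 3.
F(0) = 1, F'(0) = 3, so s₁ = 0 - 1/3 = -1/3.
F(-1/3) = -1/3, F'(-1/3) = 16/3, so s₂ = (-1/3) - (-1/3)/(16/3) = -13/48.

-13/48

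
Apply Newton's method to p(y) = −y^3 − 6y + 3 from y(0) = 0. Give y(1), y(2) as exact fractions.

p'(y) = −3y^2 − 6.
p(0) = 3, p'(0) = −6, so y(1) = 0 − 3/(−6) = 1/2.
p(1/2) = −1/8, p'(1/2) = −27/4, so y(2) = (1/2) − (−1/8)/(−27/4) = 13/27.

y(1) = 1/2, y(2) = 13/27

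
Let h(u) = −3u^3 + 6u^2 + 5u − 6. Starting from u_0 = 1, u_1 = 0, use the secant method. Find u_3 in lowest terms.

96/125

h(1) = 2, h(0) = −6. u_2 = 0 − (−6)·(0 − 1)/((−6) − 2) = 3/4.
h(0) = −6, h(3/4) = −9/64. u_3 = (3/4) − (−9/64)·((3/4) − 0)/((−9/64) − (−6)) = 96/125.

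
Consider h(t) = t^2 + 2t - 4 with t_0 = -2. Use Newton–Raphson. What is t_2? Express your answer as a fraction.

-10/3

h'(t) = 2t + 2.
h(-2) = -4, h'(-2) = -2, so t_1 = (-2) - (-4)/(-2) = -4.
h(-4) = 4, h'(-4) = -6, so t_2 = (-4) - 4/(-6) = -10/3.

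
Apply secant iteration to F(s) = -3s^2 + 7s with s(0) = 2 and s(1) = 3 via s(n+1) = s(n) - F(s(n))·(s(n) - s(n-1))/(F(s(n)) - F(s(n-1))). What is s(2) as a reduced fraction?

9/4

F(2) = 2, F(3) = -6. s(2) = 3 - (-6)·(3 - 2)/((-6) - 2) = 9/4.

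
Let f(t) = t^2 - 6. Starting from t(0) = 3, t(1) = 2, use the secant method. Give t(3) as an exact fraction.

f(3) = 3, f(2) = -2. t(2) = 2 - (-2)·(2 - 3)/((-2) - 3) = 12/5.
f(2) = -2, f(12/5) = -6/25. t(3) = (12/5) - (-6/25)·((12/5) - 2)/((-6/25) - (-2)) = 27/11.

27/11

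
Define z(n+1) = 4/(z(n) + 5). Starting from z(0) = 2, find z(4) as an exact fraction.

892/1271

z(1) = 4/(2 + 5) = 4/7.
z(2) = 4/(4/7 + 5) = 28/39.
z(3) = 4/(28/39 + 5) = 156/223.
z(4) = 4/(156/223 + 5) = 892/1271.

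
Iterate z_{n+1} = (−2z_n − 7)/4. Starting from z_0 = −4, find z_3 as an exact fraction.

z_1 = (−2·(−4) − 7)/4 = 1/4.
z_2 = (−2·(1/4) − 7)/4 = −15/8.
z_3 = (−2·(−15/8) − 7)/4 = −13/16.

−13/16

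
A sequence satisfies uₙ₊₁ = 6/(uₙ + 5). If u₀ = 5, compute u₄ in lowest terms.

u₁ = 6/(5 + 5) = 3/5.
u₂ = 6/(3/5 + 5) = 15/14.
u₃ = 6/(15/14 + 5) = 84/85.
u₄ = 6/(84/85 + 5) = 510/509.

510/509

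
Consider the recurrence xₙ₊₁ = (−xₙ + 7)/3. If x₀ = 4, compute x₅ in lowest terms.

x₁ = (−4 + 7)/3 = 1.
x₂ = (−1 + 7)/3 = 2.
x₃ = (−2 + 7)/3 = 5/3.
x₄ = (−(5/3) + 7)/3 = 16/9.
x₅ = (−(16/9) + 7)/3 = 47/27.

47/27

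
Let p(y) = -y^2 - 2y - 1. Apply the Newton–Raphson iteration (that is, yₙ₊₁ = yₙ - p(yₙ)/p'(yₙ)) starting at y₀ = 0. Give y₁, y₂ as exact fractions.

p'(y) = -2y - 2.
p(0) = -1, p'(0) = -2, so y₁ = 0 - (-1)/(-2) = -1/2.
p(-1/2) = -1/4, p'(-1/2) = -1, so y₂ = (-1/2) - (-1/4)/(-1) = -3/4.

y₁ = -1/2, y₂ = -3/4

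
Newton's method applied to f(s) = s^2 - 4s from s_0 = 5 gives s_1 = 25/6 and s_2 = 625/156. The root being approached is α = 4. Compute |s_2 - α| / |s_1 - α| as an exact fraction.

s_1 - α = 25/6 - 4 = 1/6, so |s_1 - α| = 1/6.
s_2 - α = 625/156 - 4 = 1/156, so |s_2 - α| = 1/156.
Ratio = (1/156) / (1/6) = 1/26.

1/26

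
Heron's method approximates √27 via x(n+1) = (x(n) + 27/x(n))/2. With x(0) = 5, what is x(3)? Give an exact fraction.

x(1) = (5 + 27/5)/2 = 26/5.
x(2) = (26/5 + 27/(26/5))/2 = 1351/260.
x(3) = (1351/260 + 27/(1351/260))/2 = 3650401/702520.

3650401/702520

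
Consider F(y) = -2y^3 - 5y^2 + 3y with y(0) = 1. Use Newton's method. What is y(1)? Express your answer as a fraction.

F'(y) = -6y^2 - 10y + 3.
F(1) = -4, F'(1) = -13, so y(1) = 1 - (-4)/(-13) = 9/13.

9/13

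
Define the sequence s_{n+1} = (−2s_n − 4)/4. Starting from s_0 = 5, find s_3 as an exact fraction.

s_1 = (−2·5 − 4)/4 = −7/2.
s_2 = (−2·(−7/2) − 4)/4 = 3/4.
s_3 = (−2·(3/4) − 4)/4 = −11/8.

−11/8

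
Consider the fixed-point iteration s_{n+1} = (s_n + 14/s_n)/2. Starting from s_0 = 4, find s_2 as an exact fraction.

s_1 = (4 + 14/4)/2 = 15/4.
s_2 = (15/4 + 14/(15/4))/2 = 449/120.

449/120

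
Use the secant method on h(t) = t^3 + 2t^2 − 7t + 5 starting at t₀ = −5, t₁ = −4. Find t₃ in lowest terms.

h(−5) = −35, h(−4) = 1. t₂ = (−4) − 1·((−4) − (−5))/(1 − (−35)) = −145/36.
h(−4) = 1, h(−145/36) = 13895/46656. t₃ = (−145/36) − (13895/46656)·((−145/36) − (−4))/((13895/46656) − 1) = −132340/32761.

−132340/32761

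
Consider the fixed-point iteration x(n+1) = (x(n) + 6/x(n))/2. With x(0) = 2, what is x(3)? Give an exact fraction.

x(1) = (2 + 6/2)/2 = 5/2.
x(2) = (5/2 + 6/(5/2))/2 = 49/20.
x(3) = (49/20 + 6/(49/20))/2 = 4801/1960.

4801/1960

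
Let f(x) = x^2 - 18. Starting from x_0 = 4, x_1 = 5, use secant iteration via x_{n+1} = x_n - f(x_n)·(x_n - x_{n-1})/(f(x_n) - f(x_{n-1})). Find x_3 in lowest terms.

352/83

f(4) = -2, f(5) = 7. x_2 = 5 - 7·(5 - 4)/(7 - (-2)) = 38/9.
f(5) = 7, f(38/9) = -14/81. x_3 = (38/9) - (-14/81)·((38/9) - 5)/((-14/81) - 7) = 352/83.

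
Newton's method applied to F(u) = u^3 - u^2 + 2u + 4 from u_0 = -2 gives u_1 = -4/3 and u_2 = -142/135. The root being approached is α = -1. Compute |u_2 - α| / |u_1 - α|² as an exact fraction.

u_1 - α = -4/3 - (-1) = -4/3 + 1 = -1/3, so |u_1 - α| = 1/3.
u_2 - α = -142/135 - (-1) = -142/135 + 1 = -7/135, so |u_2 - α| = 7/135.
|u_1 - α|² = 1/9.
Ratio = (7/135) / (1/9) = 7/15.

7/15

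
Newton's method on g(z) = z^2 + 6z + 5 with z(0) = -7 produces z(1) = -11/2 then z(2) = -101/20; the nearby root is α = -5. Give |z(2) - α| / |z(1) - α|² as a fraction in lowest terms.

1/5

z(1) - α = -11/2 - (-5) = -11/2 + 5 = -1/2, so |z(1) - α| = 1/2.
z(2) - α = -101/20 - (-5) = -101/20 + 5 = -1/20, so |z(2) - α| = 1/20.
|z(1) - α|² = 1/4.
Ratio = (1/20) / (1/4) = 1/5.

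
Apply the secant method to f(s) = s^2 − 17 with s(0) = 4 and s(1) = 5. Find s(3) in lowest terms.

169/41

f(4) = −1, f(5) = 8. s(2) = 5 − 8·(5 − 4)/(8 − (−1)) = 37/9.
f(5) = 8, f(37/9) = −8/81. s(3) = (37/9) − (−8/81)·((37/9) − 5)/((−8/81) − 8) = 169/41.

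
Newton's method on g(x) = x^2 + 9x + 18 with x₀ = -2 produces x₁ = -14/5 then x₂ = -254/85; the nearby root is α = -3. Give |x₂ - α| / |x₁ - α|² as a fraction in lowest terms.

x₁ - α = -14/5 - (-3) = -14/5 + 3 = 1/5, so |x₁ - α| = 1/5.
x₂ - α = -254/85 - (-3) = -254/85 + 3 = 1/85, so |x₂ - α| = 1/85.
|x₁ - α|² = 1/25.
Ratio = (1/85) / (1/25) = 5/17.

5/17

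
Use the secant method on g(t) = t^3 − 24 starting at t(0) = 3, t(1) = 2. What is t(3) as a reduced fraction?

g(3) = 3, g(2) = −16. t(2) = 2 − (−16)·(2 − 3)/((−16) − 3) = 54/19.
g(2) = −16, g(54/19) = −7152/6859. t(3) = (54/19) − (−7152/6859)·((54/19) − 2)/((−7152/6859) − (−16)) = 4650/1603.

4650/1603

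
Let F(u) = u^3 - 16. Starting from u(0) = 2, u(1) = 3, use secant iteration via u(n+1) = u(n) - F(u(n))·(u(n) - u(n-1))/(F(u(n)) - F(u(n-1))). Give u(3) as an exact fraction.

F(2) = -8, F(3) = 11. u(2) = 3 - 11·(3 - 2)/(11 - (-8)) = 46/19.
F(3) = 11, F(46/19) = -12408/6859. u(3) = (46/19) - (-12408/6859)·((46/19) - 3)/((-12408/6859) - 11) = 19990/7987.

19990/7987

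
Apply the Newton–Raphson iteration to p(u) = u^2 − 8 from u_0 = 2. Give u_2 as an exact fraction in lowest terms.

p'(u) = 2u.
p(2) = −4, p'(2) = 4, so u_1 = 2 − (−4)/4 = 3.
p(3) = 1, p'(3) = 6, so u_2 = 3 − 1/6 = 17/6.

17/6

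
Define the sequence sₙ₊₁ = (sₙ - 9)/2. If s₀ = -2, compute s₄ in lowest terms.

-137/16

s₁ = ((-2) - 9)/2 = -11/2.
s₂ = ((-11/2) - 9)/2 = -29/4.
s₃ = ((-29/4) - 9)/2 = -65/8.
s₄ = ((-65/8) - 9)/2 = -137/16.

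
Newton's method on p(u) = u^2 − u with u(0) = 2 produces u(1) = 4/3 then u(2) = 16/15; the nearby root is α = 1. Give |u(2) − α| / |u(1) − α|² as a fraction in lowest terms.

u(1) − α = 4/3 − 1 = 1/3, so |u(1) − α| = 1/3.
u(2) − α = 16/15 − 1 = 1/15, so |u(2) − α| = 1/15.
|u(1) − α|² = 1/9.
Ratio = (1/15) / (1/9) = 3/5.

3/5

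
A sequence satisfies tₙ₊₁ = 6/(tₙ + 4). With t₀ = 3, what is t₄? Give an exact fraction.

t₁ = 6/(3 + 4) = 6/7.
t₂ = 6/(6/7 + 4) = 21/17.
t₃ = 6/(21/17 + 4) = 102/89.
t₄ = 6/(102/89 + 4) = 267/229.

267/229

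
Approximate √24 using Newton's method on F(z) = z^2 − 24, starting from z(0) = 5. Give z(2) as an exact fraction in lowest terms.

4801/980

F'(z) = 2z.
F(5) = 1, F'(5) = 10, so z(1) = 5 − 1/10 = 49/10.
F(49/10) = 1/100, F'(49/10) = 49/5, so z(2) = (49/10) − (1/100)/(49/5) = 4801/980.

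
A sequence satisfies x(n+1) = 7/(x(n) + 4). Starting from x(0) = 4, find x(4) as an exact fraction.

1484/1121

x(1) = 7/(4 + 4) = 7/8.
x(2) = 7/(7/8 + 4) = 56/39.
x(3) = 7/(56/39 + 4) = 273/212.
x(4) = 7/(273/212 + 4) = 1484/1121.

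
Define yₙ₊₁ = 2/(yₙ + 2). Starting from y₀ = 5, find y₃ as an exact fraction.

16/23

y₁ = 2/(5 + 2) = 2/7.
y₂ = 2/(2/7 + 2) = 7/8.
y₃ = 2/(7/8 + 2) = 16/23.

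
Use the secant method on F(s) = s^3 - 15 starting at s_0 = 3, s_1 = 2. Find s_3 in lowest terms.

F(3) = 12, F(2) = -7. s_2 = 2 - (-7)·(2 - 3)/((-7) - 12) = 45/19.
F(2) = -7, F(45/19) = -11760/6859. s_3 = (45/19) - (-11760/6859)·((45/19) - 2)/((-11760/6859) - (-7)) = 12885/5179.

12885/5179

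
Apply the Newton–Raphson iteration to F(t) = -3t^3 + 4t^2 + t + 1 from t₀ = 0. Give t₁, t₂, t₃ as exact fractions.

F'(t) = -9t^2 + 8t + 1.
F(0) = 1, F'(0) = 1, so t₁ = 0 - 1/1 = -1.
F(-1) = 7, F'(-1) = -16, so t₂ = (-1) - 7/(-16) = -9/16.
F(-9/16) = 9163/4096, F'(-9/16) = -1625/256, so t₃ = (-9/16) - (9163/4096)/(-1625/256) = -2731/13000.

t₁ = -1, t₂ = -9/16, t₃ = -2731/13000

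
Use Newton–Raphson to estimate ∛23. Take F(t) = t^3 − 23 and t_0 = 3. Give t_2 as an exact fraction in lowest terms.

1365775/480249

F'(t) = 3t^2.
F(3) = 4, F'(3) = 27, so t_1 = 3 − 4/27 = 77/27.
F(77/27) = 3824/19683, F'(77/27) = 5929/243, so t_2 = (77/27) − (3824/19683)/(5929/243) = 1365775/480249.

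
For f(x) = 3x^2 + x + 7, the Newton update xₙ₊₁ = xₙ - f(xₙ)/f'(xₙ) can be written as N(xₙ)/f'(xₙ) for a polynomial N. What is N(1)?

-4

f'(x) = 6x + 1.
N(x) = x·f'(x) - f(x) = x·(6x + 1) - (3x^2 + x + 7) = 3x^2 - 7.
N(1) = -4.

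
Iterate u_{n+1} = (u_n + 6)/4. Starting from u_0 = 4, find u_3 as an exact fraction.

u_1 = (4 + 6)/4 = 5/2.
u_2 = ((5/2) + 6)/4 = 17/8.
u_3 = ((17/8) + 6)/4 = 65/32.

65/32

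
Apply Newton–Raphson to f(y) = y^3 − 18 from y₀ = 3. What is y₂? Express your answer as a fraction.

755/288

f'(y) = 3y^2.
f(3) = 9, f'(3) = 27, so y₁ = 3 − 9/27 = 8/3.
f(8/3) = 26/27, f'(8/3) = 64/3, so y₂ = (8/3) − (26/27)/(64/3) = 755/288.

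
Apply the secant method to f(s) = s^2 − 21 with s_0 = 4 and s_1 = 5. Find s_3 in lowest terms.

197/43

f(4) = −5, f(5) = 4. s_2 = 5 − 4·(5 − 4)/(4 − (−5)) = 41/9.
f(5) = 4, f(41/9) = −20/81. s_3 = (41/9) − (−20/81)·((41/9) − 5)/((−20/81) − 4) = 197/43.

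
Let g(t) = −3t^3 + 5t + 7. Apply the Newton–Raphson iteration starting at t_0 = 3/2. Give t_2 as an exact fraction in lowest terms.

9359041/5387764

g'(t) = −9t^2 + 5.
g(3/2) = 35/8, g'(3/2) = −61/4, so t_1 = (3/2) − (35/8)/(−61/4) = 109/61.
g(109/61) = −268275/226981, g'(109/61) = −88324/3721, so t_2 = (109/61) − (−268275/226981)/(−88324/3721) = 9359041/5387764.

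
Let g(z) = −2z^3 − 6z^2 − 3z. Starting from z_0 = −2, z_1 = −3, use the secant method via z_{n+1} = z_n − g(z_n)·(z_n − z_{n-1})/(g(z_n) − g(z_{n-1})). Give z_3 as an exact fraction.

−1152/505

g(−2) = −2, g(−3) = 9. z_2 = (−3) − 9·((−3) − (−2))/(9 − (−2)) = −24/11.
g(−3) = 9, g(−24/11) = −1656/1331. z_3 = (−24/11) − (−1656/1331)·((−24/11) − (−3))/((−1656/1331) − 9) = −1152/505.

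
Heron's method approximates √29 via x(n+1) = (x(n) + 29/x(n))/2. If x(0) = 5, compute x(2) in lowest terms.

x(1) = (5 + 29/5)/2 = 27/5.
x(2) = (27/5 + 29/(27/5))/2 = 727/135.

727/135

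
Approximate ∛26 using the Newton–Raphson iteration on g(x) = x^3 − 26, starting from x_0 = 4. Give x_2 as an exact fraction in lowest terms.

g'(x) = 3x^2.
g(4) = 38, g'(4) = 48, so x_1 = 4 − 38/48 = 77/24.
g(77/24) = 97109/13824, g'(77/24) = 5929/192, so x_2 = (77/24) − (97109/13824)/(5929/192) = 636245/213444.

636245/213444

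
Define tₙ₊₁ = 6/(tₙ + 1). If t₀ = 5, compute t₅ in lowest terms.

t₁ = 6/(5 + 1) = 1.
t₂ = 6/(1 + 1) = 3.
t₃ = 6/(3 + 1) = 3/2.
t₄ = 6/(3/2 + 1) = 12/5.
t₅ = 6/(12/5 + 1) = 30/17.

30/17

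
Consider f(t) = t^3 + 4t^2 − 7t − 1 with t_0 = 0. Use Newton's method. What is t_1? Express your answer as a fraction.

−1/7

f'(t) = 3t^2 + 8t − 7.
f(0) = −1, f'(0) = −7, so t_1 = 0 − (−1)/(−7) = −1/7.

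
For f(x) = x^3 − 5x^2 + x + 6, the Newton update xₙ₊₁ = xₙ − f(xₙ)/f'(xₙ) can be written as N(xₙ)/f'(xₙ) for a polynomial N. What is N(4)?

f'(x) = 3x^2 − 10x + 1.
N(x) = x·f'(x) − f(x) = x·(3x^2 − 10x + 1) − (x^3 − 5x^2 + x + 6) = 2x^3 − 5x^2 − 6.
N(4) = 42.

42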